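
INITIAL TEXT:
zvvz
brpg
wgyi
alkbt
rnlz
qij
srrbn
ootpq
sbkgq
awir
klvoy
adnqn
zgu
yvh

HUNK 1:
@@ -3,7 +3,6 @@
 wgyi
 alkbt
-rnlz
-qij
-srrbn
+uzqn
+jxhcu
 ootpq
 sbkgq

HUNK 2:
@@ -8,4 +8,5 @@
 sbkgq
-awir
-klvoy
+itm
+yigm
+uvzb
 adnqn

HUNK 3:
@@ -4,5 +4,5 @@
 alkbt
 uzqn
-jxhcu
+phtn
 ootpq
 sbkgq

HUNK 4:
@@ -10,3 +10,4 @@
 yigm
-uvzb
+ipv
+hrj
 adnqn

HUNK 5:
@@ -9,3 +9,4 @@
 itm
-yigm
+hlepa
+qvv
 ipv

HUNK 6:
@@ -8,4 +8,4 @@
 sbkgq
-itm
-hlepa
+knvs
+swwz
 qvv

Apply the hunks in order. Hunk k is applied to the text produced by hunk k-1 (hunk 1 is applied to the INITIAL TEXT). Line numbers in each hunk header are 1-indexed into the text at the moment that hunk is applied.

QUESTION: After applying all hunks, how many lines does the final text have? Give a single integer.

Answer: 16

Derivation:
Hunk 1: at line 3 remove [rnlz,qij,srrbn] add [uzqn,jxhcu] -> 13 lines: zvvz brpg wgyi alkbt uzqn jxhcu ootpq sbkgq awir klvoy adnqn zgu yvh
Hunk 2: at line 8 remove [awir,klvoy] add [itm,yigm,uvzb] -> 14 lines: zvvz brpg wgyi alkbt uzqn jxhcu ootpq sbkgq itm yigm uvzb adnqn zgu yvh
Hunk 3: at line 4 remove [jxhcu] add [phtn] -> 14 lines: zvvz brpg wgyi alkbt uzqn phtn ootpq sbkgq itm yigm uvzb adnqn zgu yvh
Hunk 4: at line 10 remove [uvzb] add [ipv,hrj] -> 15 lines: zvvz brpg wgyi alkbt uzqn phtn ootpq sbkgq itm yigm ipv hrj adnqn zgu yvh
Hunk 5: at line 9 remove [yigm] add [hlepa,qvv] -> 16 lines: zvvz brpg wgyi alkbt uzqn phtn ootpq sbkgq itm hlepa qvv ipv hrj adnqn zgu yvh
Hunk 6: at line 8 remove [itm,hlepa] add [knvs,swwz] -> 16 lines: zvvz brpg wgyi alkbt uzqn phtn ootpq sbkgq knvs swwz qvv ipv hrj adnqn zgu yvh
Final line count: 16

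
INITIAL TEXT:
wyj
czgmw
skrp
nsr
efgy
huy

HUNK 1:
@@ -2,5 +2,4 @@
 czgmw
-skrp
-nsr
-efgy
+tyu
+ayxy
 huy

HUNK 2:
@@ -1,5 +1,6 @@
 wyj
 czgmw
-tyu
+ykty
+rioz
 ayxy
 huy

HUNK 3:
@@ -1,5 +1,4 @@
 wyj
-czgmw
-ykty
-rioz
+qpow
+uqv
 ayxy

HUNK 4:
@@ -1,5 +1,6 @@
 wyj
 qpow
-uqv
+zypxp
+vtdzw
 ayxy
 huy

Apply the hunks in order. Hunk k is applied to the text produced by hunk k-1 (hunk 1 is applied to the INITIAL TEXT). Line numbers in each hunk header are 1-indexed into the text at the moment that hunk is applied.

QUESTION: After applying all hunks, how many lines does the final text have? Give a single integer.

Hunk 1: at line 2 remove [skrp,nsr,efgy] add [tyu,ayxy] -> 5 lines: wyj czgmw tyu ayxy huy
Hunk 2: at line 1 remove [tyu] add [ykty,rioz] -> 6 lines: wyj czgmw ykty rioz ayxy huy
Hunk 3: at line 1 remove [czgmw,ykty,rioz] add [qpow,uqv] -> 5 lines: wyj qpow uqv ayxy huy
Hunk 4: at line 1 remove [uqv] add [zypxp,vtdzw] -> 6 lines: wyj qpow zypxp vtdzw ayxy huy
Final line count: 6

Answer: 6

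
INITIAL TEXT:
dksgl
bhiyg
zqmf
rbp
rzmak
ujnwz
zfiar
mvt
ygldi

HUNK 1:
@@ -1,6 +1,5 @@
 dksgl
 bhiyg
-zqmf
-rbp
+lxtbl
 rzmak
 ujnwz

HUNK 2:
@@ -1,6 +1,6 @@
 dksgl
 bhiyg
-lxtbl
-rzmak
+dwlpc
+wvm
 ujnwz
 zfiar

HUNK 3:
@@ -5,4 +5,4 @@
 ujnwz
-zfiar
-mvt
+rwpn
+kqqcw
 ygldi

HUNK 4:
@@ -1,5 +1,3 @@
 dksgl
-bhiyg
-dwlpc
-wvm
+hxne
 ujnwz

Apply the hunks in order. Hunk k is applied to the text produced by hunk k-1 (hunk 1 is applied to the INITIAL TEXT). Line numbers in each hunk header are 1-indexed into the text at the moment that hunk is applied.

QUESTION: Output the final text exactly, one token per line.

Hunk 1: at line 1 remove [zqmf,rbp] add [lxtbl] -> 8 lines: dksgl bhiyg lxtbl rzmak ujnwz zfiar mvt ygldi
Hunk 2: at line 1 remove [lxtbl,rzmak] add [dwlpc,wvm] -> 8 lines: dksgl bhiyg dwlpc wvm ujnwz zfiar mvt ygldi
Hunk 3: at line 5 remove [zfiar,mvt] add [rwpn,kqqcw] -> 8 lines: dksgl bhiyg dwlpc wvm ujnwz rwpn kqqcw ygldi
Hunk 4: at line 1 remove [bhiyg,dwlpc,wvm] add [hxne] -> 6 lines: dksgl hxne ujnwz rwpn kqqcw ygldi

Answer: dksgl
hxne
ujnwz
rwpn
kqqcw
ygldi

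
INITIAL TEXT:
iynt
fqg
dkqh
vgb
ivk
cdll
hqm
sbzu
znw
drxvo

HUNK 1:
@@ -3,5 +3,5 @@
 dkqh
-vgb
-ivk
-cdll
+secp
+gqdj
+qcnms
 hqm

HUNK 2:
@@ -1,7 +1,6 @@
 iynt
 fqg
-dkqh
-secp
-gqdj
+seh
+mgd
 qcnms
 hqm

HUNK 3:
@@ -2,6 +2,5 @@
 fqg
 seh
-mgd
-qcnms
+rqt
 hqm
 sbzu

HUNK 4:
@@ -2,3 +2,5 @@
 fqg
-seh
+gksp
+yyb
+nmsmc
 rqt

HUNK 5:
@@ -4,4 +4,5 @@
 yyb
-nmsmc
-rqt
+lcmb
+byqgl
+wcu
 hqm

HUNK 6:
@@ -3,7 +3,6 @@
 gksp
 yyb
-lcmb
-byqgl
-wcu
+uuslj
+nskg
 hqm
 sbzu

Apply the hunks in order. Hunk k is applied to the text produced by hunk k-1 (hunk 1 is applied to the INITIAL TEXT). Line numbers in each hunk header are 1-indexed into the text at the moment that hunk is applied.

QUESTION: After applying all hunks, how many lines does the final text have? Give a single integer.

Hunk 1: at line 3 remove [vgb,ivk,cdll] add [secp,gqdj,qcnms] -> 10 lines: iynt fqg dkqh secp gqdj qcnms hqm sbzu znw drxvo
Hunk 2: at line 1 remove [dkqh,secp,gqdj] add [seh,mgd] -> 9 lines: iynt fqg seh mgd qcnms hqm sbzu znw drxvo
Hunk 3: at line 2 remove [mgd,qcnms] add [rqt] -> 8 lines: iynt fqg seh rqt hqm sbzu znw drxvo
Hunk 4: at line 2 remove [seh] add [gksp,yyb,nmsmc] -> 10 lines: iynt fqg gksp yyb nmsmc rqt hqm sbzu znw drxvo
Hunk 5: at line 4 remove [nmsmc,rqt] add [lcmb,byqgl,wcu] -> 11 lines: iynt fqg gksp yyb lcmb byqgl wcu hqm sbzu znw drxvo
Hunk 6: at line 3 remove [lcmb,byqgl,wcu] add [uuslj,nskg] -> 10 lines: iynt fqg gksp yyb uuslj nskg hqm sbzu znw drxvo
Final line count: 10

Answer: 10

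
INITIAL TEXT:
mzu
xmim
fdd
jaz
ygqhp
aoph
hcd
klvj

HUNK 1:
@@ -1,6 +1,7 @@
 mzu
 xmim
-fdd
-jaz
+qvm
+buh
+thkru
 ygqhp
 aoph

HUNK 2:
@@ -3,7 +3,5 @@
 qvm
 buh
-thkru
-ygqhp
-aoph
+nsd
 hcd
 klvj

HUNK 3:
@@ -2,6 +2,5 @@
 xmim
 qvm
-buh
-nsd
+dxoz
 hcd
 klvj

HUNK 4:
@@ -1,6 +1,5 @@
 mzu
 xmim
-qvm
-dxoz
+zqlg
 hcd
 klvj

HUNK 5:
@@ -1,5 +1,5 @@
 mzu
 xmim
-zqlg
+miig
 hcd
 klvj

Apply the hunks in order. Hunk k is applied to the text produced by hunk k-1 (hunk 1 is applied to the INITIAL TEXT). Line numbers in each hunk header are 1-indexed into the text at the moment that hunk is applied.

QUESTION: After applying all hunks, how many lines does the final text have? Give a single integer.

Hunk 1: at line 1 remove [fdd,jaz] add [qvm,buh,thkru] -> 9 lines: mzu xmim qvm buh thkru ygqhp aoph hcd klvj
Hunk 2: at line 3 remove [thkru,ygqhp,aoph] add [nsd] -> 7 lines: mzu xmim qvm buh nsd hcd klvj
Hunk 3: at line 2 remove [buh,nsd] add [dxoz] -> 6 lines: mzu xmim qvm dxoz hcd klvj
Hunk 4: at line 1 remove [qvm,dxoz] add [zqlg] -> 5 lines: mzu xmim zqlg hcd klvj
Hunk 5: at line 1 remove [zqlg] add [miig] -> 5 lines: mzu xmim miig hcd klvj
Final line count: 5

Answer: 5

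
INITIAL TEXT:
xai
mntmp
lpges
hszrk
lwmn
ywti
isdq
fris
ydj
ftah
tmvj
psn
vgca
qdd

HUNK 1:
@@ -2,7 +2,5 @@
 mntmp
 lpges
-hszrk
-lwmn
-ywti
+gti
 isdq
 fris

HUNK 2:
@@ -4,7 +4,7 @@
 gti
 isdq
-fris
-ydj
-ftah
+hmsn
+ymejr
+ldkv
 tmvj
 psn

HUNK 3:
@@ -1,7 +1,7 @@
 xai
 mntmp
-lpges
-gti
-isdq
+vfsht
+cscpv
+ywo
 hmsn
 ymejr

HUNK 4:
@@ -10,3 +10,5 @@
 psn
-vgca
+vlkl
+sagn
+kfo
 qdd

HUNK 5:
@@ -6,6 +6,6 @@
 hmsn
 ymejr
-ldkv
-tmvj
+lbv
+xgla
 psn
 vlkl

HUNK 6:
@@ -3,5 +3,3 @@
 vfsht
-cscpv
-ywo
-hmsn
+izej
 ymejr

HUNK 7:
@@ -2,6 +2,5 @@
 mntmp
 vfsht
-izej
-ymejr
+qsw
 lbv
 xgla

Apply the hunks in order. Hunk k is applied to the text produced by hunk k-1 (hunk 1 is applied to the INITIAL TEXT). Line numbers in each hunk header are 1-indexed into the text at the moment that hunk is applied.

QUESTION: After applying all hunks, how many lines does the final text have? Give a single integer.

Answer: 11

Derivation:
Hunk 1: at line 2 remove [hszrk,lwmn,ywti] add [gti] -> 12 lines: xai mntmp lpges gti isdq fris ydj ftah tmvj psn vgca qdd
Hunk 2: at line 4 remove [fris,ydj,ftah] add [hmsn,ymejr,ldkv] -> 12 lines: xai mntmp lpges gti isdq hmsn ymejr ldkv tmvj psn vgca qdd
Hunk 3: at line 1 remove [lpges,gti,isdq] add [vfsht,cscpv,ywo] -> 12 lines: xai mntmp vfsht cscpv ywo hmsn ymejr ldkv tmvj psn vgca qdd
Hunk 4: at line 10 remove [vgca] add [vlkl,sagn,kfo] -> 14 lines: xai mntmp vfsht cscpv ywo hmsn ymejr ldkv tmvj psn vlkl sagn kfo qdd
Hunk 5: at line 6 remove [ldkv,tmvj] add [lbv,xgla] -> 14 lines: xai mntmp vfsht cscpv ywo hmsn ymejr lbv xgla psn vlkl sagn kfo qdd
Hunk 6: at line 3 remove [cscpv,ywo,hmsn] add [izej] -> 12 lines: xai mntmp vfsht izej ymejr lbv xgla psn vlkl sagn kfo qdd
Hunk 7: at line 2 remove [izej,ymejr] add [qsw] -> 11 lines: xai mntmp vfsht qsw lbv xgla psn vlkl sagn kfo qdd
Final line count: 11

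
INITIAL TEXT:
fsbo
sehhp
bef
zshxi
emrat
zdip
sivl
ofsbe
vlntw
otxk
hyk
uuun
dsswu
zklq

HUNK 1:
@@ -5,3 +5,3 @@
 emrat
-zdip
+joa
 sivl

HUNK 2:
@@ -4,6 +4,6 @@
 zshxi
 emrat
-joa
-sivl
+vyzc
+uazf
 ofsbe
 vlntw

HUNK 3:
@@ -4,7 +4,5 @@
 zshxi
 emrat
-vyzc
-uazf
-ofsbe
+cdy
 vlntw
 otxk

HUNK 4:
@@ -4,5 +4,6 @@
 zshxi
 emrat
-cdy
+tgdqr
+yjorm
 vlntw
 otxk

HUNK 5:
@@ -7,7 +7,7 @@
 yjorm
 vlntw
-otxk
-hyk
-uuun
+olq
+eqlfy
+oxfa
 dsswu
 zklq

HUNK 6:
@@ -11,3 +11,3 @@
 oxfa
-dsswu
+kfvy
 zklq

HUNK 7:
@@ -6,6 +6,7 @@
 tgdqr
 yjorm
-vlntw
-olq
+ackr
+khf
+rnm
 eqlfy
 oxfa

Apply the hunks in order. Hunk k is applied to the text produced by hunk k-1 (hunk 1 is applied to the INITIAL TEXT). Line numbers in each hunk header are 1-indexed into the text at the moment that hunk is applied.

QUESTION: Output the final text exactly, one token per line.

Answer: fsbo
sehhp
bef
zshxi
emrat
tgdqr
yjorm
ackr
khf
rnm
eqlfy
oxfa
kfvy
zklq

Derivation:
Hunk 1: at line 5 remove [zdip] add [joa] -> 14 lines: fsbo sehhp bef zshxi emrat joa sivl ofsbe vlntw otxk hyk uuun dsswu zklq
Hunk 2: at line 4 remove [joa,sivl] add [vyzc,uazf] -> 14 lines: fsbo sehhp bef zshxi emrat vyzc uazf ofsbe vlntw otxk hyk uuun dsswu zklq
Hunk 3: at line 4 remove [vyzc,uazf,ofsbe] add [cdy] -> 12 lines: fsbo sehhp bef zshxi emrat cdy vlntw otxk hyk uuun dsswu zklq
Hunk 4: at line 4 remove [cdy] add [tgdqr,yjorm] -> 13 lines: fsbo sehhp bef zshxi emrat tgdqr yjorm vlntw otxk hyk uuun dsswu zklq
Hunk 5: at line 7 remove [otxk,hyk,uuun] add [olq,eqlfy,oxfa] -> 13 lines: fsbo sehhp bef zshxi emrat tgdqr yjorm vlntw olq eqlfy oxfa dsswu zklq
Hunk 6: at line 11 remove [dsswu] add [kfvy] -> 13 lines: fsbo sehhp bef zshxi emrat tgdqr yjorm vlntw olq eqlfy oxfa kfvy zklq
Hunk 7: at line 6 remove [vlntw,olq] add [ackr,khf,rnm] -> 14 lines: fsbo sehhp bef zshxi emrat tgdqr yjorm ackr khf rnm eqlfy oxfa kfvy zklq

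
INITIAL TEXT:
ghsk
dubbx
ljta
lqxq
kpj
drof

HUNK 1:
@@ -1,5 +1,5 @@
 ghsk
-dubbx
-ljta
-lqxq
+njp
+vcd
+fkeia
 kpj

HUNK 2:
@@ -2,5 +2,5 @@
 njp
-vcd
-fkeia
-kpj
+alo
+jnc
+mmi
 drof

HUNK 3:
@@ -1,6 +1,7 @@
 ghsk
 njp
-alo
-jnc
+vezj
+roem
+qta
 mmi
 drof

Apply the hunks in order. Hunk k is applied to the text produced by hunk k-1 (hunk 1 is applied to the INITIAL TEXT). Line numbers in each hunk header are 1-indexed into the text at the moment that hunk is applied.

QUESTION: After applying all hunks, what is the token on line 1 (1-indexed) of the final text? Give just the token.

Hunk 1: at line 1 remove [dubbx,ljta,lqxq] add [njp,vcd,fkeia] -> 6 lines: ghsk njp vcd fkeia kpj drof
Hunk 2: at line 2 remove [vcd,fkeia,kpj] add [alo,jnc,mmi] -> 6 lines: ghsk njp alo jnc mmi drof
Hunk 3: at line 1 remove [alo,jnc] add [vezj,roem,qta] -> 7 lines: ghsk njp vezj roem qta mmi drof
Final line 1: ghsk

Answer: ghsk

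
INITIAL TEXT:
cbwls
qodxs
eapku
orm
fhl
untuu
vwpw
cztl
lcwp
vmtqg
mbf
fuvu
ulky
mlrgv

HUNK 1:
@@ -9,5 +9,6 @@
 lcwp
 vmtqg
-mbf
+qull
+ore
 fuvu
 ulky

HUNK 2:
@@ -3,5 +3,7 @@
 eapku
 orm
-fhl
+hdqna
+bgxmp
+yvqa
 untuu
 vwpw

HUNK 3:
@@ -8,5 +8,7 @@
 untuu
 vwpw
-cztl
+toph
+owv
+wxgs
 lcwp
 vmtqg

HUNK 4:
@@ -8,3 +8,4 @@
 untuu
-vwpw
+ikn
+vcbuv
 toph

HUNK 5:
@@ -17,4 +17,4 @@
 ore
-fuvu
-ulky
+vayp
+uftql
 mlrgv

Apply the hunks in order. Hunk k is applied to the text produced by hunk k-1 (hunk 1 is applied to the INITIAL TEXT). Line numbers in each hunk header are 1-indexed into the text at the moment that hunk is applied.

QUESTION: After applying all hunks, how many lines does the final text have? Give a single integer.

Hunk 1: at line 9 remove [mbf] add [qull,ore] -> 15 lines: cbwls qodxs eapku orm fhl untuu vwpw cztl lcwp vmtqg qull ore fuvu ulky mlrgv
Hunk 2: at line 3 remove [fhl] add [hdqna,bgxmp,yvqa] -> 17 lines: cbwls qodxs eapku orm hdqna bgxmp yvqa untuu vwpw cztl lcwp vmtqg qull ore fuvu ulky mlrgv
Hunk 3: at line 8 remove [cztl] add [toph,owv,wxgs] -> 19 lines: cbwls qodxs eapku orm hdqna bgxmp yvqa untuu vwpw toph owv wxgs lcwp vmtqg qull ore fuvu ulky mlrgv
Hunk 4: at line 8 remove [vwpw] add [ikn,vcbuv] -> 20 lines: cbwls qodxs eapku orm hdqna bgxmp yvqa untuu ikn vcbuv toph owv wxgs lcwp vmtqg qull ore fuvu ulky mlrgv
Hunk 5: at line 17 remove [fuvu,ulky] add [vayp,uftql] -> 20 lines: cbwls qodxs eapku orm hdqna bgxmp yvqa untuu ikn vcbuv toph owv wxgs lcwp vmtqg qull ore vayp uftql mlrgv
Final line count: 20

Answer: 20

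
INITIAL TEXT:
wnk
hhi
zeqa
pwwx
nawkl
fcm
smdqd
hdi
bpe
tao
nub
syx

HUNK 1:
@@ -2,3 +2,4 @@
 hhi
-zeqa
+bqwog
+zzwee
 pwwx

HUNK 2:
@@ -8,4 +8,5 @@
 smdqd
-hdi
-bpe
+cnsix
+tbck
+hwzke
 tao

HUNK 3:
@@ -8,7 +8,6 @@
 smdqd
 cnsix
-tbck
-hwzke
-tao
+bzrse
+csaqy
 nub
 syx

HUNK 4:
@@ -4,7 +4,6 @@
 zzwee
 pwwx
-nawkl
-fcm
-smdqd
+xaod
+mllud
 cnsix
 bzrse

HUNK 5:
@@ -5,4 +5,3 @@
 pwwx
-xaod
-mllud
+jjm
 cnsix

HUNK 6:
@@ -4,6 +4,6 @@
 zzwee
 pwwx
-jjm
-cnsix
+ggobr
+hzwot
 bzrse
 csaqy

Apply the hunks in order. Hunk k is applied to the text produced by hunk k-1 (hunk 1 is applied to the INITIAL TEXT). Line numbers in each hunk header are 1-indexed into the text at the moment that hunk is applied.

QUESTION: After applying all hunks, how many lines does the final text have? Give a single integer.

Answer: 11

Derivation:
Hunk 1: at line 2 remove [zeqa] add [bqwog,zzwee] -> 13 lines: wnk hhi bqwog zzwee pwwx nawkl fcm smdqd hdi bpe tao nub syx
Hunk 2: at line 8 remove [hdi,bpe] add [cnsix,tbck,hwzke] -> 14 lines: wnk hhi bqwog zzwee pwwx nawkl fcm smdqd cnsix tbck hwzke tao nub syx
Hunk 3: at line 8 remove [tbck,hwzke,tao] add [bzrse,csaqy] -> 13 lines: wnk hhi bqwog zzwee pwwx nawkl fcm smdqd cnsix bzrse csaqy nub syx
Hunk 4: at line 4 remove [nawkl,fcm,smdqd] add [xaod,mllud] -> 12 lines: wnk hhi bqwog zzwee pwwx xaod mllud cnsix bzrse csaqy nub syx
Hunk 5: at line 5 remove [xaod,mllud] add [jjm] -> 11 lines: wnk hhi bqwog zzwee pwwx jjm cnsix bzrse csaqy nub syx
Hunk 6: at line 4 remove [jjm,cnsix] add [ggobr,hzwot] -> 11 lines: wnk hhi bqwog zzwee pwwx ggobr hzwot bzrse csaqy nub syx
Final line count: 11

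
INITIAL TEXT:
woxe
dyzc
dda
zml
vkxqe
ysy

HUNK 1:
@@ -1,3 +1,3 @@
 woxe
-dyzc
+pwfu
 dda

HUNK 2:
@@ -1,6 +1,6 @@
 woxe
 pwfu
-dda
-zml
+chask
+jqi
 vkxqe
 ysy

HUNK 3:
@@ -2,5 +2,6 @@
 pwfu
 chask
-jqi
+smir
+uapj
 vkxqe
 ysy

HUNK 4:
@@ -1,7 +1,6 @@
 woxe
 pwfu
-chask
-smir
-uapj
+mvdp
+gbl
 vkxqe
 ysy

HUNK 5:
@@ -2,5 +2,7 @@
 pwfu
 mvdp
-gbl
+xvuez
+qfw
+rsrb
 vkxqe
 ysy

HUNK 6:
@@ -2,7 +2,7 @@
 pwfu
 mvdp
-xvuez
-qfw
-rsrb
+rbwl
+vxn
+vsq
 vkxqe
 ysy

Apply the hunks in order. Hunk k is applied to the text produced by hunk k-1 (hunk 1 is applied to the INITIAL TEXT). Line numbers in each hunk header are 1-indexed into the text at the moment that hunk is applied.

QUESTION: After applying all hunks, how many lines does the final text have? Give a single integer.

Hunk 1: at line 1 remove [dyzc] add [pwfu] -> 6 lines: woxe pwfu dda zml vkxqe ysy
Hunk 2: at line 1 remove [dda,zml] add [chask,jqi] -> 6 lines: woxe pwfu chask jqi vkxqe ysy
Hunk 3: at line 2 remove [jqi] add [smir,uapj] -> 7 lines: woxe pwfu chask smir uapj vkxqe ysy
Hunk 4: at line 1 remove [chask,smir,uapj] add [mvdp,gbl] -> 6 lines: woxe pwfu mvdp gbl vkxqe ysy
Hunk 5: at line 2 remove [gbl] add [xvuez,qfw,rsrb] -> 8 lines: woxe pwfu mvdp xvuez qfw rsrb vkxqe ysy
Hunk 6: at line 2 remove [xvuez,qfw,rsrb] add [rbwl,vxn,vsq] -> 8 lines: woxe pwfu mvdp rbwl vxn vsq vkxqe ysy
Final line count: 8

Answer: 8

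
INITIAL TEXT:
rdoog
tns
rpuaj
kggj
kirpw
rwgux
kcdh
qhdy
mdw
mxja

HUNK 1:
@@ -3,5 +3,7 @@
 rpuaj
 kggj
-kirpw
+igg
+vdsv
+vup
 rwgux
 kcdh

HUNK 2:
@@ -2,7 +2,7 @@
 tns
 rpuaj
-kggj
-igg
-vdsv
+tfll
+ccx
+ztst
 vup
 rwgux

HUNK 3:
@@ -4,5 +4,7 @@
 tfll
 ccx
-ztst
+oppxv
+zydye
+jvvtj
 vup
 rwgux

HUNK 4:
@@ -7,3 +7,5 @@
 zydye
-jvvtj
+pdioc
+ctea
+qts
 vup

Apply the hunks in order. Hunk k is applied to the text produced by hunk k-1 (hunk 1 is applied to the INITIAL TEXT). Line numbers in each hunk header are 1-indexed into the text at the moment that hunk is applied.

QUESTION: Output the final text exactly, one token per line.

Hunk 1: at line 3 remove [kirpw] add [igg,vdsv,vup] -> 12 lines: rdoog tns rpuaj kggj igg vdsv vup rwgux kcdh qhdy mdw mxja
Hunk 2: at line 2 remove [kggj,igg,vdsv] add [tfll,ccx,ztst] -> 12 lines: rdoog tns rpuaj tfll ccx ztst vup rwgux kcdh qhdy mdw mxja
Hunk 3: at line 4 remove [ztst] add [oppxv,zydye,jvvtj] -> 14 lines: rdoog tns rpuaj tfll ccx oppxv zydye jvvtj vup rwgux kcdh qhdy mdw mxja
Hunk 4: at line 7 remove [jvvtj] add [pdioc,ctea,qts] -> 16 lines: rdoog tns rpuaj tfll ccx oppxv zydye pdioc ctea qts vup rwgux kcdh qhdy mdw mxja

Answer: rdoog
tns
rpuaj
tfll
ccx
oppxv
zydye
pdioc
ctea
qts
vup
rwgux
kcdh
qhdy
mdw
mxja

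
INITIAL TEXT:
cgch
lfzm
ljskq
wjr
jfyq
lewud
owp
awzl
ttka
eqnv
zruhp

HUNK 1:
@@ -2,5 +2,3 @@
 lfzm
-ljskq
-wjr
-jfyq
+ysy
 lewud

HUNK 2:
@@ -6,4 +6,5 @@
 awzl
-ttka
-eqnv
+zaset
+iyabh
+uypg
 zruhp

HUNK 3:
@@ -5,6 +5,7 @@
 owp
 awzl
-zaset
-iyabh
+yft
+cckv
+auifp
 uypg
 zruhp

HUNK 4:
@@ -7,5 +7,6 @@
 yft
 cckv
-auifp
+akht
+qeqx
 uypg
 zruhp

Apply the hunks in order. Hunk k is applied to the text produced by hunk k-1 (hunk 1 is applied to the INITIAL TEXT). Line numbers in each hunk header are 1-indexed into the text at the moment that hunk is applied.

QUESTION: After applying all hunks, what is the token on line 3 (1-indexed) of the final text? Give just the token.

Hunk 1: at line 2 remove [ljskq,wjr,jfyq] add [ysy] -> 9 lines: cgch lfzm ysy lewud owp awzl ttka eqnv zruhp
Hunk 2: at line 6 remove [ttka,eqnv] add [zaset,iyabh,uypg] -> 10 lines: cgch lfzm ysy lewud owp awzl zaset iyabh uypg zruhp
Hunk 3: at line 5 remove [zaset,iyabh] add [yft,cckv,auifp] -> 11 lines: cgch lfzm ysy lewud owp awzl yft cckv auifp uypg zruhp
Hunk 4: at line 7 remove [auifp] add [akht,qeqx] -> 12 lines: cgch lfzm ysy lewud owp awzl yft cckv akht qeqx uypg zruhp
Final line 3: ysy

Answer: ysy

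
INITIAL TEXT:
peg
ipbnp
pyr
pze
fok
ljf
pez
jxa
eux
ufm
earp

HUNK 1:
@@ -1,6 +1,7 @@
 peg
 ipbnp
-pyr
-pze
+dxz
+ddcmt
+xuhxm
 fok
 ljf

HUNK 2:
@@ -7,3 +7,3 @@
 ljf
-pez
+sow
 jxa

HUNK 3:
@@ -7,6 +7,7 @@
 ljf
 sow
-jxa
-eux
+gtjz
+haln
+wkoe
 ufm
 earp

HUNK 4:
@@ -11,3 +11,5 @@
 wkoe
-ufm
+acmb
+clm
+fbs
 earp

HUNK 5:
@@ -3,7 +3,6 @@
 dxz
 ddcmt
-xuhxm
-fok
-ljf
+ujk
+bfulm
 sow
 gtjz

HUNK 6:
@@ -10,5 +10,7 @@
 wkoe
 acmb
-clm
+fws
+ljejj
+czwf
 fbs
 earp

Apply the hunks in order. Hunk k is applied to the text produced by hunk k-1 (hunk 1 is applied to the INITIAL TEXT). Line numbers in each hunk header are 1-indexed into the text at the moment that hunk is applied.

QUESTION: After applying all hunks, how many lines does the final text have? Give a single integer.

Answer: 16

Derivation:
Hunk 1: at line 1 remove [pyr,pze] add [dxz,ddcmt,xuhxm] -> 12 lines: peg ipbnp dxz ddcmt xuhxm fok ljf pez jxa eux ufm earp
Hunk 2: at line 7 remove [pez] add [sow] -> 12 lines: peg ipbnp dxz ddcmt xuhxm fok ljf sow jxa eux ufm earp
Hunk 3: at line 7 remove [jxa,eux] add [gtjz,haln,wkoe] -> 13 lines: peg ipbnp dxz ddcmt xuhxm fok ljf sow gtjz haln wkoe ufm earp
Hunk 4: at line 11 remove [ufm] add [acmb,clm,fbs] -> 15 lines: peg ipbnp dxz ddcmt xuhxm fok ljf sow gtjz haln wkoe acmb clm fbs earp
Hunk 5: at line 3 remove [xuhxm,fok,ljf] add [ujk,bfulm] -> 14 lines: peg ipbnp dxz ddcmt ujk bfulm sow gtjz haln wkoe acmb clm fbs earp
Hunk 6: at line 10 remove [clm] add [fws,ljejj,czwf] -> 16 lines: peg ipbnp dxz ddcmt ujk bfulm sow gtjz haln wkoe acmb fws ljejj czwf fbs earp
Final line count: 16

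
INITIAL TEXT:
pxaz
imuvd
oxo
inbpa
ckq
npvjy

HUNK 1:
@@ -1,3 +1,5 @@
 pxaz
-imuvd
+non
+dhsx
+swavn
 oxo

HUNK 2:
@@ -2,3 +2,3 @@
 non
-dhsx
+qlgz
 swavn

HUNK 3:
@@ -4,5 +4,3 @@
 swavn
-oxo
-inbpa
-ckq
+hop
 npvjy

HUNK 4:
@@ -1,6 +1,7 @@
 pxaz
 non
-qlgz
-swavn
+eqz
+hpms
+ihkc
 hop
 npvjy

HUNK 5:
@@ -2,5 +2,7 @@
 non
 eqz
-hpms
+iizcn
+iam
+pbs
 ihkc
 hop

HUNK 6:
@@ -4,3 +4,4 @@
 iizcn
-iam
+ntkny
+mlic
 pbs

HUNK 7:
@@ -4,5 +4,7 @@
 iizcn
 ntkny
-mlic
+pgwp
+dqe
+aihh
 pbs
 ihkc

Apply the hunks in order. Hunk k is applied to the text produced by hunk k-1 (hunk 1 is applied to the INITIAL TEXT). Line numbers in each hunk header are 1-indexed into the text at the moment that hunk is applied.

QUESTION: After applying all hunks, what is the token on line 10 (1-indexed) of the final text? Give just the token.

Hunk 1: at line 1 remove [imuvd] add [non,dhsx,swavn] -> 8 lines: pxaz non dhsx swavn oxo inbpa ckq npvjy
Hunk 2: at line 2 remove [dhsx] add [qlgz] -> 8 lines: pxaz non qlgz swavn oxo inbpa ckq npvjy
Hunk 3: at line 4 remove [oxo,inbpa,ckq] add [hop] -> 6 lines: pxaz non qlgz swavn hop npvjy
Hunk 4: at line 1 remove [qlgz,swavn] add [eqz,hpms,ihkc] -> 7 lines: pxaz non eqz hpms ihkc hop npvjy
Hunk 5: at line 2 remove [hpms] add [iizcn,iam,pbs] -> 9 lines: pxaz non eqz iizcn iam pbs ihkc hop npvjy
Hunk 6: at line 4 remove [iam] add [ntkny,mlic] -> 10 lines: pxaz non eqz iizcn ntkny mlic pbs ihkc hop npvjy
Hunk 7: at line 4 remove [mlic] add [pgwp,dqe,aihh] -> 12 lines: pxaz non eqz iizcn ntkny pgwp dqe aihh pbs ihkc hop npvjy
Final line 10: ihkc

Answer: ihkc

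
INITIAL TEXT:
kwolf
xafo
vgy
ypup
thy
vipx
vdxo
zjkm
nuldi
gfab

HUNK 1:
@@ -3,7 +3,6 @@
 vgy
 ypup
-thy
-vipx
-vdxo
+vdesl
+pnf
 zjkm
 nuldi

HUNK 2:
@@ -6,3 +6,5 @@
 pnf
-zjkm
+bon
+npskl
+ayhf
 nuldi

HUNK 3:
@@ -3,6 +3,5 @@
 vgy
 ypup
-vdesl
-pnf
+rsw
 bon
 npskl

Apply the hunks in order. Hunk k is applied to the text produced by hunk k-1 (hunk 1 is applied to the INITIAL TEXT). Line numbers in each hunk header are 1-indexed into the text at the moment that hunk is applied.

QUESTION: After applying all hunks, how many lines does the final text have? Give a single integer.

Hunk 1: at line 3 remove [thy,vipx,vdxo] add [vdesl,pnf] -> 9 lines: kwolf xafo vgy ypup vdesl pnf zjkm nuldi gfab
Hunk 2: at line 6 remove [zjkm] add [bon,npskl,ayhf] -> 11 lines: kwolf xafo vgy ypup vdesl pnf bon npskl ayhf nuldi gfab
Hunk 3: at line 3 remove [vdesl,pnf] add [rsw] -> 10 lines: kwolf xafo vgy ypup rsw bon npskl ayhf nuldi gfab
Final line count: 10

Answer: 10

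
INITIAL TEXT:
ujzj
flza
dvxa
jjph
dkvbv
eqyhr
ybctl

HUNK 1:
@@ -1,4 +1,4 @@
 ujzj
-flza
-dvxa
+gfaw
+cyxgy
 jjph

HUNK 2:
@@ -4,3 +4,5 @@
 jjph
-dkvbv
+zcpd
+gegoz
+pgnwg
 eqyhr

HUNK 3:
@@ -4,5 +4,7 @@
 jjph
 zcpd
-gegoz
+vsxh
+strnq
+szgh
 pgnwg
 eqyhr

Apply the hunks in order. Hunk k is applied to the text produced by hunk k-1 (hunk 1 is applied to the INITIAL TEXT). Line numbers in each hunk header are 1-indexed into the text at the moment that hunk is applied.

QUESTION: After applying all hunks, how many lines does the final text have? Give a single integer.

Answer: 11

Derivation:
Hunk 1: at line 1 remove [flza,dvxa] add [gfaw,cyxgy] -> 7 lines: ujzj gfaw cyxgy jjph dkvbv eqyhr ybctl
Hunk 2: at line 4 remove [dkvbv] add [zcpd,gegoz,pgnwg] -> 9 lines: ujzj gfaw cyxgy jjph zcpd gegoz pgnwg eqyhr ybctl
Hunk 3: at line 4 remove [gegoz] add [vsxh,strnq,szgh] -> 11 lines: ujzj gfaw cyxgy jjph zcpd vsxh strnq szgh pgnwg eqyhr ybctl
Final line count: 11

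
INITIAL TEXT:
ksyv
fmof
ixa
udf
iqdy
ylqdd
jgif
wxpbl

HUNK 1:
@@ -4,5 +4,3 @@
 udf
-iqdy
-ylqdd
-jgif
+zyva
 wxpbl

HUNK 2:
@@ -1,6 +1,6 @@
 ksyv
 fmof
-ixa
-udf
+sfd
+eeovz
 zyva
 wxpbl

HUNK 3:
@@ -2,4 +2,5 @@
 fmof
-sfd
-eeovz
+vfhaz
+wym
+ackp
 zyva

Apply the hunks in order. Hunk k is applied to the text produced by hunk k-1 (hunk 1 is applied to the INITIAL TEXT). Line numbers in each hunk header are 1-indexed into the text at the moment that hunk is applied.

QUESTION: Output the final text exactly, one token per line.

Answer: ksyv
fmof
vfhaz
wym
ackp
zyva
wxpbl

Derivation:
Hunk 1: at line 4 remove [iqdy,ylqdd,jgif] add [zyva] -> 6 lines: ksyv fmof ixa udf zyva wxpbl
Hunk 2: at line 1 remove [ixa,udf] add [sfd,eeovz] -> 6 lines: ksyv fmof sfd eeovz zyva wxpbl
Hunk 3: at line 2 remove [sfd,eeovz] add [vfhaz,wym,ackp] -> 7 lines: ksyv fmof vfhaz wym ackp zyva wxpbl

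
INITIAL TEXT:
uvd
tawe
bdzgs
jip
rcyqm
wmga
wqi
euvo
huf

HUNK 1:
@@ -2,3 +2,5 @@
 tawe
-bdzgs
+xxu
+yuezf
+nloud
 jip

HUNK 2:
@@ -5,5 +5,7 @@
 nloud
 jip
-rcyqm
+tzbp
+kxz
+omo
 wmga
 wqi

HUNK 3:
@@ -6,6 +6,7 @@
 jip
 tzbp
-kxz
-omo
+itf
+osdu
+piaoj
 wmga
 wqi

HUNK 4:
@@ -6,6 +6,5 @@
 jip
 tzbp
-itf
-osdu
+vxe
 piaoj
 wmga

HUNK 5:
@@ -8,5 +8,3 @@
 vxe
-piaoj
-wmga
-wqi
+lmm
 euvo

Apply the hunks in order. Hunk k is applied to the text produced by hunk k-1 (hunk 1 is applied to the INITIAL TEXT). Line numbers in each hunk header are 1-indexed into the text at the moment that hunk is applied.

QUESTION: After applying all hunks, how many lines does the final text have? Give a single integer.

Hunk 1: at line 2 remove [bdzgs] add [xxu,yuezf,nloud] -> 11 lines: uvd tawe xxu yuezf nloud jip rcyqm wmga wqi euvo huf
Hunk 2: at line 5 remove [rcyqm] add [tzbp,kxz,omo] -> 13 lines: uvd tawe xxu yuezf nloud jip tzbp kxz omo wmga wqi euvo huf
Hunk 3: at line 6 remove [kxz,omo] add [itf,osdu,piaoj] -> 14 lines: uvd tawe xxu yuezf nloud jip tzbp itf osdu piaoj wmga wqi euvo huf
Hunk 4: at line 6 remove [itf,osdu] add [vxe] -> 13 lines: uvd tawe xxu yuezf nloud jip tzbp vxe piaoj wmga wqi euvo huf
Hunk 5: at line 8 remove [piaoj,wmga,wqi] add [lmm] -> 11 lines: uvd tawe xxu yuezf nloud jip tzbp vxe lmm euvo huf
Final line count: 11

Answer: 11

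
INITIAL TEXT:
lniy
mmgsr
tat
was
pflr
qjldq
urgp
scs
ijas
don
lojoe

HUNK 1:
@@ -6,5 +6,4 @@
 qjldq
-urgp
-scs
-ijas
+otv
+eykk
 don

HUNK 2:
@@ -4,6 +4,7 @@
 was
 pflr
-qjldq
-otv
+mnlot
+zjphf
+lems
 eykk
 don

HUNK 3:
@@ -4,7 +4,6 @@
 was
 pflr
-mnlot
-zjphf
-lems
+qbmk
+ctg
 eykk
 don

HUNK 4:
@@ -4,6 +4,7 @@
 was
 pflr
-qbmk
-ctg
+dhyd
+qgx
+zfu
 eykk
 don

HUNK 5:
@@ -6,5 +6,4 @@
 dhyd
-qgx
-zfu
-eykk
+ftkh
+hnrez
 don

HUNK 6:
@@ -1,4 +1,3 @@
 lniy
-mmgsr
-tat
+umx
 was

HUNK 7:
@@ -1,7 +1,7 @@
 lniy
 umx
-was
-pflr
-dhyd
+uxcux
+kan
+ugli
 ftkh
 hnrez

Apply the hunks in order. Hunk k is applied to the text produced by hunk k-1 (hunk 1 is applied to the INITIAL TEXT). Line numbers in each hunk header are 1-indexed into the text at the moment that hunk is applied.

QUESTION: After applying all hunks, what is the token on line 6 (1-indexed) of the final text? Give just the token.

Answer: ftkh

Derivation:
Hunk 1: at line 6 remove [urgp,scs,ijas] add [otv,eykk] -> 10 lines: lniy mmgsr tat was pflr qjldq otv eykk don lojoe
Hunk 2: at line 4 remove [qjldq,otv] add [mnlot,zjphf,lems] -> 11 lines: lniy mmgsr tat was pflr mnlot zjphf lems eykk don lojoe
Hunk 3: at line 4 remove [mnlot,zjphf,lems] add [qbmk,ctg] -> 10 lines: lniy mmgsr tat was pflr qbmk ctg eykk don lojoe
Hunk 4: at line 4 remove [qbmk,ctg] add [dhyd,qgx,zfu] -> 11 lines: lniy mmgsr tat was pflr dhyd qgx zfu eykk don lojoe
Hunk 5: at line 6 remove [qgx,zfu,eykk] add [ftkh,hnrez] -> 10 lines: lniy mmgsr tat was pflr dhyd ftkh hnrez don lojoe
Hunk 6: at line 1 remove [mmgsr,tat] add [umx] -> 9 lines: lniy umx was pflr dhyd ftkh hnrez don lojoe
Hunk 7: at line 1 remove [was,pflr,dhyd] add [uxcux,kan,ugli] -> 9 lines: lniy umx uxcux kan ugli ftkh hnrez don lojoe
Final line 6: ftkh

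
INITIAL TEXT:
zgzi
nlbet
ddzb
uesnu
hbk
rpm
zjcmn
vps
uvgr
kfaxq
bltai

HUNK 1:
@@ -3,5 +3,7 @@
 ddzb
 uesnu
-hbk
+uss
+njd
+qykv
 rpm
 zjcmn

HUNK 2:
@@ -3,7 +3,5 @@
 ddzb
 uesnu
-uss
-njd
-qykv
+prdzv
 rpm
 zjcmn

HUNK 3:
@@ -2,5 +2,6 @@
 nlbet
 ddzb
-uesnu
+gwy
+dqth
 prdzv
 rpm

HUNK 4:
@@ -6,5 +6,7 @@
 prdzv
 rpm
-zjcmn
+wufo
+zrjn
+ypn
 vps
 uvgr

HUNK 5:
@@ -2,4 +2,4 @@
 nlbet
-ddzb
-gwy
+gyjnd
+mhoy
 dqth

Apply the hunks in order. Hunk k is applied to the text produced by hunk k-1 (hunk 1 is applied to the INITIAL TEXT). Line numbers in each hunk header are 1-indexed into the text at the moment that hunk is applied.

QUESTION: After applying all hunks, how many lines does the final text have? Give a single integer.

Answer: 14

Derivation:
Hunk 1: at line 3 remove [hbk] add [uss,njd,qykv] -> 13 lines: zgzi nlbet ddzb uesnu uss njd qykv rpm zjcmn vps uvgr kfaxq bltai
Hunk 2: at line 3 remove [uss,njd,qykv] add [prdzv] -> 11 lines: zgzi nlbet ddzb uesnu prdzv rpm zjcmn vps uvgr kfaxq bltai
Hunk 3: at line 2 remove [uesnu] add [gwy,dqth] -> 12 lines: zgzi nlbet ddzb gwy dqth prdzv rpm zjcmn vps uvgr kfaxq bltai
Hunk 4: at line 6 remove [zjcmn] add [wufo,zrjn,ypn] -> 14 lines: zgzi nlbet ddzb gwy dqth prdzv rpm wufo zrjn ypn vps uvgr kfaxq bltai
Hunk 5: at line 2 remove [ddzb,gwy] add [gyjnd,mhoy] -> 14 lines: zgzi nlbet gyjnd mhoy dqth prdzv rpm wufo zrjn ypn vps uvgr kfaxq bltai
Final line count: 14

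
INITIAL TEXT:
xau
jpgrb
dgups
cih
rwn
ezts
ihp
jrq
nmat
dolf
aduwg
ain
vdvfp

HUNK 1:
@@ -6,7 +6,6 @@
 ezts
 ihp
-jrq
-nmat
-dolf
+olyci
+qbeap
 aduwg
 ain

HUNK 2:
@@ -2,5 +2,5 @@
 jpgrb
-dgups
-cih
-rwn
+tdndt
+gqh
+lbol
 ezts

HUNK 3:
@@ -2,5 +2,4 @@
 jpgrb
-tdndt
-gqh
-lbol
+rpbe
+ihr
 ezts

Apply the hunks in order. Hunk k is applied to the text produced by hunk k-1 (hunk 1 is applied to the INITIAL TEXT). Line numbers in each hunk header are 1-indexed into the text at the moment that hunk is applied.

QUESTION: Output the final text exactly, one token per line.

Hunk 1: at line 6 remove [jrq,nmat,dolf] add [olyci,qbeap] -> 12 lines: xau jpgrb dgups cih rwn ezts ihp olyci qbeap aduwg ain vdvfp
Hunk 2: at line 2 remove [dgups,cih,rwn] add [tdndt,gqh,lbol] -> 12 lines: xau jpgrb tdndt gqh lbol ezts ihp olyci qbeap aduwg ain vdvfp
Hunk 3: at line 2 remove [tdndt,gqh,lbol] add [rpbe,ihr] -> 11 lines: xau jpgrb rpbe ihr ezts ihp olyci qbeap aduwg ain vdvfp

Answer: xau
jpgrb
rpbe
ihr
ezts
ihp
olyci
qbeap
aduwg
ain
vdvfp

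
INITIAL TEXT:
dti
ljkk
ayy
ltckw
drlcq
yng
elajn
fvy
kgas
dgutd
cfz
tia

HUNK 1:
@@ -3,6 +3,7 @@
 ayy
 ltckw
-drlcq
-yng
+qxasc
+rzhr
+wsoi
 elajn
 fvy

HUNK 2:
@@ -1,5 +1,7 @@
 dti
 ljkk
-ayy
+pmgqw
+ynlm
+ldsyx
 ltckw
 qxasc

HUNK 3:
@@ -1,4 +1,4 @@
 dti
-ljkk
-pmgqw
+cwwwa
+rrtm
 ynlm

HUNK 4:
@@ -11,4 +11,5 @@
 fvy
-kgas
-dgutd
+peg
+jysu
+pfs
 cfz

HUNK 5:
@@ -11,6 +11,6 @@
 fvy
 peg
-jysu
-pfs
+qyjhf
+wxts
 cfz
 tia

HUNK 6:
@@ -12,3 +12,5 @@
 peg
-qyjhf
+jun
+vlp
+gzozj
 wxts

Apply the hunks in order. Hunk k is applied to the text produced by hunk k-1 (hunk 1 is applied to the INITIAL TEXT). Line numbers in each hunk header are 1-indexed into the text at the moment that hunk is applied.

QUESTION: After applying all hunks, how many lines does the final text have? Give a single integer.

Hunk 1: at line 3 remove [drlcq,yng] add [qxasc,rzhr,wsoi] -> 13 lines: dti ljkk ayy ltckw qxasc rzhr wsoi elajn fvy kgas dgutd cfz tia
Hunk 2: at line 1 remove [ayy] add [pmgqw,ynlm,ldsyx] -> 15 lines: dti ljkk pmgqw ynlm ldsyx ltckw qxasc rzhr wsoi elajn fvy kgas dgutd cfz tia
Hunk 3: at line 1 remove [ljkk,pmgqw] add [cwwwa,rrtm] -> 15 lines: dti cwwwa rrtm ynlm ldsyx ltckw qxasc rzhr wsoi elajn fvy kgas dgutd cfz tia
Hunk 4: at line 11 remove [kgas,dgutd] add [peg,jysu,pfs] -> 16 lines: dti cwwwa rrtm ynlm ldsyx ltckw qxasc rzhr wsoi elajn fvy peg jysu pfs cfz tia
Hunk 5: at line 11 remove [jysu,pfs] add [qyjhf,wxts] -> 16 lines: dti cwwwa rrtm ynlm ldsyx ltckw qxasc rzhr wsoi elajn fvy peg qyjhf wxts cfz tia
Hunk 6: at line 12 remove [qyjhf] add [jun,vlp,gzozj] -> 18 lines: dti cwwwa rrtm ynlm ldsyx ltckw qxasc rzhr wsoi elajn fvy peg jun vlp gzozj wxts cfz tia
Final line count: 18

Answer: 18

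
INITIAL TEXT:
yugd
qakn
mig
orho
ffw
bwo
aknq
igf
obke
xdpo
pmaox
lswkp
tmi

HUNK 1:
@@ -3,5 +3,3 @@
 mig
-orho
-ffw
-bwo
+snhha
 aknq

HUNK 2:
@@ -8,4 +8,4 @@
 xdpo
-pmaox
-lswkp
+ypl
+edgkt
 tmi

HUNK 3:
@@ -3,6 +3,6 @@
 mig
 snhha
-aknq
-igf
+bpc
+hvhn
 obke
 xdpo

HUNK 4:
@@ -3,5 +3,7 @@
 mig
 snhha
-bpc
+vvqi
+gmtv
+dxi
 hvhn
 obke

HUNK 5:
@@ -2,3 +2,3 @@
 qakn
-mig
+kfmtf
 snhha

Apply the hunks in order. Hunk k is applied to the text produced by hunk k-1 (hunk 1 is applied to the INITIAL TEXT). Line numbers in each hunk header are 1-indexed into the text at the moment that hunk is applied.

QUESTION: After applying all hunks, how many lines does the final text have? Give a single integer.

Hunk 1: at line 3 remove [orho,ffw,bwo] add [snhha] -> 11 lines: yugd qakn mig snhha aknq igf obke xdpo pmaox lswkp tmi
Hunk 2: at line 8 remove [pmaox,lswkp] add [ypl,edgkt] -> 11 lines: yugd qakn mig snhha aknq igf obke xdpo ypl edgkt tmi
Hunk 3: at line 3 remove [aknq,igf] add [bpc,hvhn] -> 11 lines: yugd qakn mig snhha bpc hvhn obke xdpo ypl edgkt tmi
Hunk 4: at line 3 remove [bpc] add [vvqi,gmtv,dxi] -> 13 lines: yugd qakn mig snhha vvqi gmtv dxi hvhn obke xdpo ypl edgkt tmi
Hunk 5: at line 2 remove [mig] add [kfmtf] -> 13 lines: yugd qakn kfmtf snhha vvqi gmtv dxi hvhn obke xdpo ypl edgkt tmi
Final line count: 13

Answer: 13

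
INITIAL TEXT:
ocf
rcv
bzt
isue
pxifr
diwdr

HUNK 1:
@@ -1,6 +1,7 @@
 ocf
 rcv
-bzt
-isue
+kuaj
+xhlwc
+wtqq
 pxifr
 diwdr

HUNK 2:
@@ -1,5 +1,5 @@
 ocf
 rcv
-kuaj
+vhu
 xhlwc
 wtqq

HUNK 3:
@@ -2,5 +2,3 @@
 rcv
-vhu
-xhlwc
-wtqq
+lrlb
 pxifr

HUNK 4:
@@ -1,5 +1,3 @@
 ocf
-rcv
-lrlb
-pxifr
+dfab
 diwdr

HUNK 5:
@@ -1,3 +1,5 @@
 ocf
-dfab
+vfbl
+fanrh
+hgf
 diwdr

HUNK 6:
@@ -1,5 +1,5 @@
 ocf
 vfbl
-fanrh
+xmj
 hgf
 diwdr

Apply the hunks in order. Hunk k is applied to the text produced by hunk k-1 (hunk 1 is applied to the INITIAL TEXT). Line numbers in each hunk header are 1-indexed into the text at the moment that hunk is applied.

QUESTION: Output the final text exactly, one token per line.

Hunk 1: at line 1 remove [bzt,isue] add [kuaj,xhlwc,wtqq] -> 7 lines: ocf rcv kuaj xhlwc wtqq pxifr diwdr
Hunk 2: at line 1 remove [kuaj] add [vhu] -> 7 lines: ocf rcv vhu xhlwc wtqq pxifr diwdr
Hunk 3: at line 2 remove [vhu,xhlwc,wtqq] add [lrlb] -> 5 lines: ocf rcv lrlb pxifr diwdr
Hunk 4: at line 1 remove [rcv,lrlb,pxifr] add [dfab] -> 3 lines: ocf dfab diwdr
Hunk 5: at line 1 remove [dfab] add [vfbl,fanrh,hgf] -> 5 lines: ocf vfbl fanrh hgf diwdr
Hunk 6: at line 1 remove [fanrh] add [xmj] -> 5 lines: ocf vfbl xmj hgf diwdr

Answer: ocf
vfbl
xmj
hgf
diwdr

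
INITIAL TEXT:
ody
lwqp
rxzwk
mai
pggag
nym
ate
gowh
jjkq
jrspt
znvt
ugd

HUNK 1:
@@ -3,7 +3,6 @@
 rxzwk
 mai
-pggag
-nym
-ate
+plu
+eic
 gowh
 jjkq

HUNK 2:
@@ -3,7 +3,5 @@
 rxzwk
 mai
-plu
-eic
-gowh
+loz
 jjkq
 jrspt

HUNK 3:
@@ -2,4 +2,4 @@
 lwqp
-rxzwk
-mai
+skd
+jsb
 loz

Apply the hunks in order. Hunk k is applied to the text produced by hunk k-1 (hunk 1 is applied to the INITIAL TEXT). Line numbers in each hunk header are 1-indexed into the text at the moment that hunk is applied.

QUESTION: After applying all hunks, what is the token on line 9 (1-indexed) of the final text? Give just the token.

Hunk 1: at line 3 remove [pggag,nym,ate] add [plu,eic] -> 11 lines: ody lwqp rxzwk mai plu eic gowh jjkq jrspt znvt ugd
Hunk 2: at line 3 remove [plu,eic,gowh] add [loz] -> 9 lines: ody lwqp rxzwk mai loz jjkq jrspt znvt ugd
Hunk 3: at line 2 remove [rxzwk,mai] add [skd,jsb] -> 9 lines: ody lwqp skd jsb loz jjkq jrspt znvt ugd
Final line 9: ugd

Answer: ugd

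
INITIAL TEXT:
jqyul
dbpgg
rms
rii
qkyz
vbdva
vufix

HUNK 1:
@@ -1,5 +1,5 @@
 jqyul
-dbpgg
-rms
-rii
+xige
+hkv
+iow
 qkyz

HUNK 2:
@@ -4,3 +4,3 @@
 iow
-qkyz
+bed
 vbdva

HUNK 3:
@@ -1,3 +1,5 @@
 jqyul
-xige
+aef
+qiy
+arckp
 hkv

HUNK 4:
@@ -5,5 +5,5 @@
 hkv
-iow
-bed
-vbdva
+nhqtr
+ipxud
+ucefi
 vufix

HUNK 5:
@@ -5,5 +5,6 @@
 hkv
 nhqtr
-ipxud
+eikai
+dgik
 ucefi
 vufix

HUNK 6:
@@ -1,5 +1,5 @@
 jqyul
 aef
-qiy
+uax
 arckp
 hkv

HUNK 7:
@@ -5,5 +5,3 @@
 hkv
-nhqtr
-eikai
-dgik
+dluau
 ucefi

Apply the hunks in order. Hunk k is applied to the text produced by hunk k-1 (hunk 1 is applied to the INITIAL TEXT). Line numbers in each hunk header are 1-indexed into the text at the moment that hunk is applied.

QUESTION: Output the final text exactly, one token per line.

Hunk 1: at line 1 remove [dbpgg,rms,rii] add [xige,hkv,iow] -> 7 lines: jqyul xige hkv iow qkyz vbdva vufix
Hunk 2: at line 4 remove [qkyz] add [bed] -> 7 lines: jqyul xige hkv iow bed vbdva vufix
Hunk 3: at line 1 remove [xige] add [aef,qiy,arckp] -> 9 lines: jqyul aef qiy arckp hkv iow bed vbdva vufix
Hunk 4: at line 5 remove [iow,bed,vbdva] add [nhqtr,ipxud,ucefi] -> 9 lines: jqyul aef qiy arckp hkv nhqtr ipxud ucefi vufix
Hunk 5: at line 5 remove [ipxud] add [eikai,dgik] -> 10 lines: jqyul aef qiy arckp hkv nhqtr eikai dgik ucefi vufix
Hunk 6: at line 1 remove [qiy] add [uax] -> 10 lines: jqyul aef uax arckp hkv nhqtr eikai dgik ucefi vufix
Hunk 7: at line 5 remove [nhqtr,eikai,dgik] add [dluau] -> 8 lines: jqyul aef uax arckp hkv dluau ucefi vufix

Answer: jqyul
aef
uax
arckp
hkv
dluau
ucefi
vufix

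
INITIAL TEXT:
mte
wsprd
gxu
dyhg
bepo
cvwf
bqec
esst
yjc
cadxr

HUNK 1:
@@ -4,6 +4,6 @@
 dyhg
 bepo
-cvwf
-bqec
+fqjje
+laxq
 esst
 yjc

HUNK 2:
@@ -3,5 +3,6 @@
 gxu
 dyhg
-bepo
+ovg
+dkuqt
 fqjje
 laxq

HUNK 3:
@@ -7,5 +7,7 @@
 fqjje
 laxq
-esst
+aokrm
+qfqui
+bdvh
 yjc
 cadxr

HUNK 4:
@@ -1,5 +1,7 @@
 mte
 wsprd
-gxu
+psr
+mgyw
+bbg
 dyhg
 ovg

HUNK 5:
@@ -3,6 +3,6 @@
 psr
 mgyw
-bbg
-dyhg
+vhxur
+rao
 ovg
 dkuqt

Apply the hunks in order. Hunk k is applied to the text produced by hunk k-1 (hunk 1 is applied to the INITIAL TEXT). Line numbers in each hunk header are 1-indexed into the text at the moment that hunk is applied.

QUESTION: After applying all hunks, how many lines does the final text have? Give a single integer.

Hunk 1: at line 4 remove [cvwf,bqec] add [fqjje,laxq] -> 10 lines: mte wsprd gxu dyhg bepo fqjje laxq esst yjc cadxr
Hunk 2: at line 3 remove [bepo] add [ovg,dkuqt] -> 11 lines: mte wsprd gxu dyhg ovg dkuqt fqjje laxq esst yjc cadxr
Hunk 3: at line 7 remove [esst] add [aokrm,qfqui,bdvh] -> 13 lines: mte wsprd gxu dyhg ovg dkuqt fqjje laxq aokrm qfqui bdvh yjc cadxr
Hunk 4: at line 1 remove [gxu] add [psr,mgyw,bbg] -> 15 lines: mte wsprd psr mgyw bbg dyhg ovg dkuqt fqjje laxq aokrm qfqui bdvh yjc cadxr
Hunk 5: at line 3 remove [bbg,dyhg] add [vhxur,rao] -> 15 lines: mte wsprd psr mgyw vhxur rao ovg dkuqt fqjje laxq aokrm qfqui bdvh yjc cadxr
Final line count: 15

Answer: 15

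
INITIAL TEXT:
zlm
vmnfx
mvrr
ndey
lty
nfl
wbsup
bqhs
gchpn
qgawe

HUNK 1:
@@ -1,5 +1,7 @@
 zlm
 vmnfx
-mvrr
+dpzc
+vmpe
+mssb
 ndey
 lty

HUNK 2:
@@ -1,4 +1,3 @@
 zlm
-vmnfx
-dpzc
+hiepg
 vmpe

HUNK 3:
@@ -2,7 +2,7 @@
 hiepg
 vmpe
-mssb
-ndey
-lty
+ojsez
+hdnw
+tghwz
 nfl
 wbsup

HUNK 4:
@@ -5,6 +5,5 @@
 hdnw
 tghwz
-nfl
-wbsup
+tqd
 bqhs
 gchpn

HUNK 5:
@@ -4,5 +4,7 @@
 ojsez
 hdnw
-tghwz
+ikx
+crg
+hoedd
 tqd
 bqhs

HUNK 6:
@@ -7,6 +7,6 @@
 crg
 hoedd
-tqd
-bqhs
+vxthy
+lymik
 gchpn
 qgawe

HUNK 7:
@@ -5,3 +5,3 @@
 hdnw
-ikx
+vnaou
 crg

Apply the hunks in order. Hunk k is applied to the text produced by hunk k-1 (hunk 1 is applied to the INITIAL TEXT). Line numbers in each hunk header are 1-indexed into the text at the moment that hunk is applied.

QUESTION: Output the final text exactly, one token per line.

Hunk 1: at line 1 remove [mvrr] add [dpzc,vmpe,mssb] -> 12 lines: zlm vmnfx dpzc vmpe mssb ndey lty nfl wbsup bqhs gchpn qgawe
Hunk 2: at line 1 remove [vmnfx,dpzc] add [hiepg] -> 11 lines: zlm hiepg vmpe mssb ndey lty nfl wbsup bqhs gchpn qgawe
Hunk 3: at line 2 remove [mssb,ndey,lty] add [ojsez,hdnw,tghwz] -> 11 lines: zlm hiepg vmpe ojsez hdnw tghwz nfl wbsup bqhs gchpn qgawe
Hunk 4: at line 5 remove [nfl,wbsup] add [tqd] -> 10 lines: zlm hiepg vmpe ojsez hdnw tghwz tqd bqhs gchpn qgawe
Hunk 5: at line 4 remove [tghwz] add [ikx,crg,hoedd] -> 12 lines: zlm hiepg vmpe ojsez hdnw ikx crg hoedd tqd bqhs gchpn qgawe
Hunk 6: at line 7 remove [tqd,bqhs] add [vxthy,lymik] -> 12 lines: zlm hiepg vmpe ojsez hdnw ikx crg hoedd vxthy lymik gchpn qgawe
Hunk 7: at line 5 remove [ikx] add [vnaou] -> 12 lines: zlm hiepg vmpe ojsez hdnw vnaou crg hoedd vxthy lymik gchpn qgawe

Answer: zlm
hiepg
vmpe
ojsez
hdnw
vnaou
crg
hoedd
vxthy
lymik
gchpn
qgawe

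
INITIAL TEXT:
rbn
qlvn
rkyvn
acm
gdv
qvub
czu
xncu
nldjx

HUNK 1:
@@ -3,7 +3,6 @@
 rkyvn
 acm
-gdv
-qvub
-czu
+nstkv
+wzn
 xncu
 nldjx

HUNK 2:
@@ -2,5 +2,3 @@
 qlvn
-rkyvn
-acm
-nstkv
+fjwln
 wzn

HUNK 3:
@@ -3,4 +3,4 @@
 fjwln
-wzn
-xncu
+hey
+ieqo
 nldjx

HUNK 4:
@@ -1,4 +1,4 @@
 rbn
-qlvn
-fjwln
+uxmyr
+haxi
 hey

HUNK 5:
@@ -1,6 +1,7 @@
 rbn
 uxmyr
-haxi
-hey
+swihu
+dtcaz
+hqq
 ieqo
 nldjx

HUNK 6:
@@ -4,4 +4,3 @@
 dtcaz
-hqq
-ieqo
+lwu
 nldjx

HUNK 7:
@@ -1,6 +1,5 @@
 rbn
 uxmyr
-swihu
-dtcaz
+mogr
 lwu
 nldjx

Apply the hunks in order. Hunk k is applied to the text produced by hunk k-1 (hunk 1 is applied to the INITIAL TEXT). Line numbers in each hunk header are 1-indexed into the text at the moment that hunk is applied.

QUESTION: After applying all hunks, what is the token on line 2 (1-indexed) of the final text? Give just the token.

Answer: uxmyr

Derivation:
Hunk 1: at line 3 remove [gdv,qvub,czu] add [nstkv,wzn] -> 8 lines: rbn qlvn rkyvn acm nstkv wzn xncu nldjx
Hunk 2: at line 2 remove [rkyvn,acm,nstkv] add [fjwln] -> 6 lines: rbn qlvn fjwln wzn xncu nldjx
Hunk 3: at line 3 remove [wzn,xncu] add [hey,ieqo] -> 6 lines: rbn qlvn fjwln hey ieqo nldjx
Hunk 4: at line 1 remove [qlvn,fjwln] add [uxmyr,haxi] -> 6 lines: rbn uxmyr haxi hey ieqo nldjx
Hunk 5: at line 1 remove [haxi,hey] add [swihu,dtcaz,hqq] -> 7 lines: rbn uxmyr swihu dtcaz hqq ieqo nldjx
Hunk 6: at line 4 remove [hqq,ieqo] add [lwu] -> 6 lines: rbn uxmyr swihu dtcaz lwu nldjx
Hunk 7: at line 1 remove [swihu,dtcaz] add [mogr] -> 5 lines: rbn uxmyr mogr lwu nldjx
Final line 2: uxmyr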